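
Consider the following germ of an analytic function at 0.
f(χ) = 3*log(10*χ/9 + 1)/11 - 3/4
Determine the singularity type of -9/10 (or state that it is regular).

The term (3/11)*log(1 - χ/(-9/10)) has argument 1 - -9/10/(-9/10) = 0 at -9/10: a logarithmic (infinitely-sheeted) branch point; the remaining terms are analytic or single-valued there.

The point is a logarithmic branch point.


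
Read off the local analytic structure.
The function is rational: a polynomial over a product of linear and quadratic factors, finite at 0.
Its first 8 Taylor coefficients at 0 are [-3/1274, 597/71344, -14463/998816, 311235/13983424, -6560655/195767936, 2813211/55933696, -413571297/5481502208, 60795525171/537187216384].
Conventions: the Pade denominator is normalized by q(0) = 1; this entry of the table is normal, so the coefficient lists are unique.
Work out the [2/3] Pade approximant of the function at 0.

The Pade approximant has numerator coefficients [-3/1274, 40429125/10265469424, -24257475/133451102512]; denominator coefficients [1, 344824591/183311954, 392982733/641591839, 275685936/4491142873].

Taylor coefficients needed (read off): a_0 = -3/1274, a_1 = 597/71344, a_2 = -14463/998816, a_3 = 311235/13983424, a_4 = -6560655/195767936, a_5 = 2813211/55933696.
Write the denominator as Q(k) = 1 + q1*k + q2*k^2 + q3*k^3. Requiring Q*f - P = O(k^6) with deg P <= 2 kills the coefficients of k^3..k^5 in Q*f:
  k^3: a_3 + q1*a_2 + q2*a_1 + q3*a_0 = 0, i.e. 311235/13983424 + (-14463/998816)*q1 + (597/71344)*q2 + (-3/1274)*q3 = 0.
  k^4: a_4 + q1*a_3 + q2*a_2 + q3*a_1 = 0, i.e. -6560655/195767936 + (311235/13983424)*q1 + (-14463/998816)*q2 + (597/71344)*q3 = 0.
  k^5: a_5 + q1*a_4 + q2*a_3 + q3*a_2 = 0, i.e. 2813211/55933696 + (-6560655/195767936)*q1 + (311235/13983424)*q2 + (-14463/998816)*q3 = 0.
Solving this linear system: q1 = 344824591/183311954, q2 = 392982733/641591839, q3 = 275685936/4491142873.
The numerator is Q*f truncated at degree 2: P0 = a_0 = -3/1274; P1 = a_1 + q1*a_0 = 40429125/10265469424; P2 = a_2 + q1*a_1 + q2*a_0 = -24257475/133451102512.


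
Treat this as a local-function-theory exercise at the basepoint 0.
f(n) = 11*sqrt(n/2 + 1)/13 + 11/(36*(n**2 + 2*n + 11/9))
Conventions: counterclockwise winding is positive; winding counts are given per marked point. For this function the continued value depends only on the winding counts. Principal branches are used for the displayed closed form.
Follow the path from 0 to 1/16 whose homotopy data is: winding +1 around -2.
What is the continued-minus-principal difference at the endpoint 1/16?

The rational part is single-valued and drops out of the difference; each branch term changes only by its own monodromy.
(11/13)*sqrt(1 - n/(-2)): winding +1 is odd, the square root flips sign, contributing -2*(11/13)*sqrt(1 - (1/16)/(-2)) = -2*(11/13)*sqrt(33/32) = -(11/52)*sqrt(66).
Summing the contributions at n = 1/16 gives -(11/52)*sqrt(66).

Continued minus principal equals -(11/52)*sqrt(66).


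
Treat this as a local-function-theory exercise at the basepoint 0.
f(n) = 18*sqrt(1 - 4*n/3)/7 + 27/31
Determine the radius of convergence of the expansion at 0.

The radius of convergence is 3/4.

Branch term (18/7)*sqrt(1 - n/(3/4)): its argument vanishes at n = 3/4, a square-root branch point, modulus 3/4.
The radius of convergence is the smallest modulus among the singular points: 3/4.


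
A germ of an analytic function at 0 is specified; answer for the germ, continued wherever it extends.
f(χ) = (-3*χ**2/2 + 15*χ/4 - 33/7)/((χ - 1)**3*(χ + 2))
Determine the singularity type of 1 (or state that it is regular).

The denominator factor χ - 1 vanishes at 1 and appears to the power 3; the numerator there equals -69/28, nonzero, and no other factor vanishes.
Hence a pole whose order is the multiplicity, 3.

The point is a pole of order 3.


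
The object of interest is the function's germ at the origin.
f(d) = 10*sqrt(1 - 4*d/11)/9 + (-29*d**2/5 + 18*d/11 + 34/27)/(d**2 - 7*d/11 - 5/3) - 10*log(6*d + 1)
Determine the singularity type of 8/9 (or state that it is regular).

The point is a regular point.

Denominator factors: d**2 - 7*d/11 - 5/3 = -1285/891 at d = 8/9 — none vanishes.
Branch term sqrt(1 - d/(11/4)): argument at 8/9 is 67/99, nonzero, so 8/9 is not its branch point (a point on a principal cut is still regular for the continued germ).
Branch term log(1 - d/(-1/6)): argument at 8/9 is 19/3, nonzero, so 8/9 is not its branch point (a point on a principal cut is still regular for the continued germ).
So the germ continues analytically to 8/9.


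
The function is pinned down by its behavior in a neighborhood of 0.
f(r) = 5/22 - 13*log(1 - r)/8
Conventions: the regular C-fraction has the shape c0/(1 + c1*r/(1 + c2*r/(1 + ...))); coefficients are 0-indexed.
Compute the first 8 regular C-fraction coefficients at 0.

The regular C-fraction coefficients are [5/22, -143/20, 133/20, 5/399, -409/798, -266/2045, -1513/4090, -3681/21182].

Taylor coefficients (expand at 0): a_0 = 5/22, a_1 = 13/8, a_2 = 13/16, a_3 = 13/24, a_4 = 13/32, a_5 = 13/40, a_6 = 13/48, a_7 = 13/56.
c0 = a_0 = 5/22. Peel one level at a time: if S = 1 + c*r/S' with S'(0) = 1, then c is the r-coefficient of S and S' = c*r/(S - 1).
S_1 = c0/f = 1 + (-143/20)*r + (19019/400)*r^2 + ...; c1 = -143/20.
S_2 = c1*r/(S_1 - 1) = 1 + (133/20)*r + (-1/12)*r^2 + ...; c2 = 133/20.
S_3 = c2*r/(S_2 - 1) = 1 + (5/399)*r + (2045/318402)*r^2 + ...; c3 = 5/399.
S_4 = c3*r/(S_3 - 1) = 1 + (-409/798)*r + (-1/15)*r^2 + ...; c4 = -409/798.
S_5 = c4*r/(S_4 - 1) = 1 + (-266/2045)*r + (-201229/4182025)*r^2 + ...; c5 = -266/2045.
S_6 = c5*r/(S_5 - 1) = 1 + (-1513/4090)*r + (-9/140)*r^2 + ...; c6 = -1513/4090.
S_7 = c6*r/(S_6 - 1) = 1 + (-3681/21182)*r + ...; c7 = -3681/21182.


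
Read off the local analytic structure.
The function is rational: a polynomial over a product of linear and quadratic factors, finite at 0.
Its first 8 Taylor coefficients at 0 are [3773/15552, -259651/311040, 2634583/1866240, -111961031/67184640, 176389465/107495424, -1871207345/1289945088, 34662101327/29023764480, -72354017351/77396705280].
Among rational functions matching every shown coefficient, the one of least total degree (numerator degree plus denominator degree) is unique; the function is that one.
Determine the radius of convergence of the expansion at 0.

The radius of convergence is 12/7.

No rational of total degree below 5 reproduces all 8 coefficients; solving the [2/3] Pade equations on them gives f(u) = (u**2 - 31*u/15 + 11/9)/(u + 12/7)**3, whose expansion matches every shown term.
Denominator factor (u + 12/7)^3: pole of order 3 at -12/7, modulus 12/7.
The radius of convergence is the smallest modulus among the singular points: 12/7.


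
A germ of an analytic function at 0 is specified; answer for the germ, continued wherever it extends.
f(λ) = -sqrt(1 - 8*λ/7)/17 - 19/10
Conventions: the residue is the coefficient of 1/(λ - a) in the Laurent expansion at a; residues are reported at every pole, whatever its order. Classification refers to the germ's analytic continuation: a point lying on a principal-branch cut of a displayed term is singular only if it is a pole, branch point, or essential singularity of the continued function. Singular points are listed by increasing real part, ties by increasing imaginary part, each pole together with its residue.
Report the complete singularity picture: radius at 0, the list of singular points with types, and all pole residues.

Radius of convergence at 0: 7/8.
At 7/8: an algebraic (square-root) branch point.

Branch term (-1/17)*sqrt(1 - λ/(7/8)): its argument vanishes at λ = 7/8, a square-root branch point, modulus 7/8.
The radius of convergence is the smallest modulus among the singular points: 7/8.


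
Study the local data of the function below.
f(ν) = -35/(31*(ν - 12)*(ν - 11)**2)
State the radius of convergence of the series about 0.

The radius of convergence is 11.

Denominator factor (ν - 11)^2: pole of order 2 at 11, modulus 11.
Denominator factor (ν - 12): pole of order 1 at 12, modulus 12.
The radius of convergence is the smallest modulus among the singular points: 11.


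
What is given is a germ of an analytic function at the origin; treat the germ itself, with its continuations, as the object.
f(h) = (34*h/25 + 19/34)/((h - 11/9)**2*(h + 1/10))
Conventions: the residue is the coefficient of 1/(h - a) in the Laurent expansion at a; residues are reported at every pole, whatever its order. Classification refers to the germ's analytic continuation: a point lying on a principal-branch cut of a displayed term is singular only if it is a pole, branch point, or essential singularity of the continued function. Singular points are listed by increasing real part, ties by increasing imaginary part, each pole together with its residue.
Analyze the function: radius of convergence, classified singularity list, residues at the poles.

Radius of convergence at 0: 1/10.
At -1/10: a pole of order 1; residue 291114/1203685.
At 11/9: a pole of order 2; residue -291114/1203685.

Denominator factor (h - 11/9)^2: pole of order 2 at 11/9, modulus 11/9.
Denominator factor (h + 1/10): pole of order 1 at -1/10, modulus 1/10.
The radius of convergence is the smallest modulus among the singular points: 1/10.
At the order-1 pole -1/10 set g(h) = (h - (-1/10))*f(h) = (34*h/25 + 19/34)/(h - 11/9)**2.
Simple pole: residue = g(a) at a = -1/10, which is 291114/1203685.
At the order-2 pole 11/9 set g(h) = (h - (11/9))^2*f(h) = (34*h/25 + 19/34)/(h + 1/10).
Order-2 pole: residue = g'(a); g'(11/9) = -291114/1203685, so the residue is -291114/1203685.
List the singular points by increasing real part (a conjugate pair: the negative imaginary part first).


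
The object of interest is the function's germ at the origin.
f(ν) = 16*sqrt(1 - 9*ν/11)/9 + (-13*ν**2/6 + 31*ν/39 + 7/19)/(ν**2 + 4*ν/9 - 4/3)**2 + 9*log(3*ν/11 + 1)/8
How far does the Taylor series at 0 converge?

Denominator factor (ν**2 + 4*ν/9 - 4/3)^2: discriminant 448/81, real irrational roots -2/9 + (4/9)*sqrt(7) and -2/9 - (4/9)*sqrt(7); poles of order 2, moduli -2/9 + (4/9)*sqrt(7) and 2/9 + (4/9)*sqrt(7).
Branch term (16/9)*sqrt(1 - ν/(11/9)): its argument vanishes at ν = 11/9, a square-root branch point, modulus 11/9.
Branch term (9/8)*log(1 - ν/(-11/3)): its argument vanishes at ν = -11/3, a logarithmic branch point, modulus 11/3.
The radius of convergence is the smallest modulus among the singular points: -2/9 + (4/9)*sqrt(7).

The radius of convergence is -2/9 + (4/9)*sqrt(7).


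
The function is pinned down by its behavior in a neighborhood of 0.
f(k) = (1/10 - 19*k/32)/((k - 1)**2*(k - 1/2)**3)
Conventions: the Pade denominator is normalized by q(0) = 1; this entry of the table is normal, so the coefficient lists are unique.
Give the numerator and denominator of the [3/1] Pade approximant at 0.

Taylor coefficients needed (expand at 0): a_0 = -4/5, a_1 = -33/20, a_2 = 34/5, a_3 = 261/4, a_4 = 3117/10.
Write the denominator as Q(k) = 1 + q1*k. Requiring Q*f - P = O(k^5) with deg P <= 3 kills the coefficients of k^4..k^4 in Q*f:
  k^4: a_4 + q1*a_3 = 0, i.e. 3117/10 + (261/4)*q1 = 0.
Solving this linear system: q1 = -2078/435.
The numerator is Q*f truncated at degree 3: P0 = a_0 = -4/5; P1 = a_1 + q1*a_0 = 18893/8700; P2 = a_2 + q1*a_1 = 21289/1450; P3 = a_3 + q1*a_2 = 285067/8700.

The Pade approximant has numerator coefficients [-4/5, 18893/8700, 21289/1450, 285067/8700]; denominator coefficients [1, -2078/435].


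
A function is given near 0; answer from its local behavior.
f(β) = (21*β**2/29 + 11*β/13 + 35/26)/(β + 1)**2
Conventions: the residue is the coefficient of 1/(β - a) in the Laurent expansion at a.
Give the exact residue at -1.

The residue is -227/377.

At the order-2 pole -1 set g(β) = (β - (-1))^2*f(β) = 21*β**2/29 + 11*β/13 + 35/26.
Order-2 pole: residue = g'(a); g'(-1) = -227/377, so the residue is -227/377.


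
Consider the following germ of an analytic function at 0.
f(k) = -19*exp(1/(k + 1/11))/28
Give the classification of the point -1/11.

The point is an essential singularity.

The exponent 1/(k - (-1/11)) has a pole at -1/11, so exp(1/(k - (-1/11))) takes every nonzero value near it: an essential singularity (not a pole of any order).


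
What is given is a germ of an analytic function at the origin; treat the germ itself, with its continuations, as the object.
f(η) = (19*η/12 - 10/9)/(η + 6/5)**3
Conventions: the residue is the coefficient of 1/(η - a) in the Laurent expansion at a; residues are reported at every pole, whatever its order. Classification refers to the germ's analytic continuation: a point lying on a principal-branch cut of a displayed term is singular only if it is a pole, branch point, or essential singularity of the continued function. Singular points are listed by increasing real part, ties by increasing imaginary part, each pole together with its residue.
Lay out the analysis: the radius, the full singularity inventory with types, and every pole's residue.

Radius of convergence at 0: 6/5.
At -6/5: a pole of order 3; residue 0.

Denominator factor (η + 6/5)^3: pole of order 3 at -6/5, modulus 6/5.
The radius of convergence is the smallest modulus among the singular points: 6/5.
At the order-3 pole -6/5 set g(η) = (η - (-6/5))^3*f(η) = 19*η/12 - 10/9.
Order-3 pole: residue = g''(a)/2; g''(-6/5) = 0, so the residue is 0.


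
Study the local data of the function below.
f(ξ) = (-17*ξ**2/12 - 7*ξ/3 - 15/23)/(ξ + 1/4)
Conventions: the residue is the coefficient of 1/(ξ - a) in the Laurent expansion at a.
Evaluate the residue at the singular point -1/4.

At the order-1 pole -1/4 set g(ξ) = (ξ - (-1/4))*f(ξ) = -17*ξ**2/12 - 7*ξ/3 - 15/23.
Simple pole: residue = g(a) at a = -1/4, which is -695/4416.

The residue is -695/4416.


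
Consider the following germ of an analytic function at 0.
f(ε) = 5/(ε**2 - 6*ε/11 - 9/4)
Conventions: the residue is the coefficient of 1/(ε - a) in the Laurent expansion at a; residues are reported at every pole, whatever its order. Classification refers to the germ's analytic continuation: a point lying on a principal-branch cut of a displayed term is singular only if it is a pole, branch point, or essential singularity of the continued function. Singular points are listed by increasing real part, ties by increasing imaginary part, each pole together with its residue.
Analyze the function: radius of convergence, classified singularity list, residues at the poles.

Radius of convergence at 0: -3/11 + (15/22)*sqrt(5).
At 3/11 - (15/22)*sqrt(5): a pole of order 1; residue -(11/15)*sqrt(5).
At 3/11 + (15/22)*sqrt(5): a pole of order 1; residue (11/15)*sqrt(5).

Denominator factor (ε**2 - 6*ε/11 - 9/4): discriminant 1125/121, real irrational roots 3/11 + (15/22)*sqrt(5) and 3/11 - (15/22)*sqrt(5); poles of order 1, moduli 3/11 + (15/22)*sqrt(5) and -3/11 + (15/22)*sqrt(5).
The radius of convergence is the smallest modulus among the singular points: -3/11 + (15/22)*sqrt(5).
The factor ε**2 - 6*ε/11 - 9/4 splits as (ε - a)(ε - a') with a = 3/11 - (15/22)*sqrt(5), a' = 3/11 + (15/22)*sqrt(5). At the order-1 pole a set g(ε) = (ε - a)*f(ε) = [5] / (ε - a').
Simple pole: residue = g(a) at a = 3/11 - (15/22)*sqrt(5), which is -(11/15)*sqrt(5).
The factor ε**2 - 6*ε/11 - 9/4 splits as (ε - a)(ε - a') with a = 3/11 + (15/22)*sqrt(5), a' = 3/11 - (15/22)*sqrt(5). At the order-1 pole a set g(ε) = (ε - a)*f(ε) = [5] / (ε - a').
Simple pole: residue = g(a) at a = 3/11 + (15/22)*sqrt(5), which is (11/15)*sqrt(5).
List the singular points by increasing real part (a conjugate pair: the negative imaginary part first).


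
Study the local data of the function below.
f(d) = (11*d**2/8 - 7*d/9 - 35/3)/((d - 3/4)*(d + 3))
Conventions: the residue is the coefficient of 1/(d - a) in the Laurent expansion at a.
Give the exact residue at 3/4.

At the order-1 pole 3/4 set g(d) = (d - (3/4))*f(d) = (11*d**2/8 - 7*d/9 - 35/3)/(d + 3).
Simple pole: residue = g(a) at a = 3/4, which is -1469/480.

The residue is -1469/480.


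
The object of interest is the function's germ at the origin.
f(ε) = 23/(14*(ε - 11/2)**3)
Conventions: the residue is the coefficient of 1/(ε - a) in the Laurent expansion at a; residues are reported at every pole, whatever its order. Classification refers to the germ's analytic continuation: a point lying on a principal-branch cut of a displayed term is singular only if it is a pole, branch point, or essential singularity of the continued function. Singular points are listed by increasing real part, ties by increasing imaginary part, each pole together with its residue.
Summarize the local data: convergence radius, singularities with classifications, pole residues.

Radius of convergence at 0: 11/2.
At 11/2: a pole of order 3; residue 0.

Denominator factor (ε - 11/2)^3: pole of order 3 at 11/2, modulus 11/2.
The radius of convergence is the smallest modulus among the singular points: 11/2.
At the order-3 pole 11/2 set g(ε) = (ε - (11/2))^3*f(ε) = 23/14.
Order-3 pole: residue = g''(a)/2; g''(11/2) = 0, so the residue is 0.


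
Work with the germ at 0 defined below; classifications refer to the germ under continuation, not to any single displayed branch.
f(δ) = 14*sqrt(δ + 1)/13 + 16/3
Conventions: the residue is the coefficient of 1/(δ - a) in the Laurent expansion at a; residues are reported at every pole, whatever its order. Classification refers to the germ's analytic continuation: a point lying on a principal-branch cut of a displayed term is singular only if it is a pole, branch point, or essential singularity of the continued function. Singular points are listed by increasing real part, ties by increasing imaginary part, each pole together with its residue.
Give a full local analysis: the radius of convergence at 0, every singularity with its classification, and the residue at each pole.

Radius of convergence at 0: 1.
At -1: an algebraic (square-root) branch point.

Branch term (14/13)*sqrt(1 - δ/(-1)): its argument vanishes at δ = -1, a square-root branch point, modulus 1.
The radius of convergence is the smallest modulus among the singular points: 1.


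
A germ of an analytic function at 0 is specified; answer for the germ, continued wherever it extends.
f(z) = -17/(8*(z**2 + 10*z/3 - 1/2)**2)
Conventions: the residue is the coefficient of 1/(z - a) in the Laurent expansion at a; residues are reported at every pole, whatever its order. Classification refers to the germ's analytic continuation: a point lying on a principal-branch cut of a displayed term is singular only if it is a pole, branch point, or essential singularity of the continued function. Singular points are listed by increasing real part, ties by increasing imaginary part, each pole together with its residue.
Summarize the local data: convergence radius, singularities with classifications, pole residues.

Radius of convergence at 0: -5/3 + (1/6)*sqrt(118).
At -5/3 - (1/6)*sqrt(118): a pole of order 2; residue -(459/55696)*sqrt(118).
At -5/3 + (1/6)*sqrt(118): a pole of order 2; residue (459/55696)*sqrt(118).

Denominator factor (z**2 + 10*z/3 - 1/2)^2: discriminant 118/9, real irrational roots -5/3 + (1/6)*sqrt(118) and -5/3 - (1/6)*sqrt(118); poles of order 2, moduli -5/3 + (1/6)*sqrt(118) and 5/3 + (1/6)*sqrt(118).
The radius of convergence is the smallest modulus among the singular points: -5/3 + (1/6)*sqrt(118).
The factor z**2 + 10*z/3 - 1/2 splits as (z - a)(z - a') with a = -5/3 - (1/6)*sqrt(118), a' = -5/3 + (1/6)*sqrt(118). At the order-2 pole a set g(z) = (z - a)^2*f(z) = [-17/8] / (z - a')^2.
Order-2 pole: residue = g'(a); g'(-5/3 - (1/6)*sqrt(118)) = -(459/55696)*sqrt(118), so the residue is -(459/55696)*sqrt(118).
The factor z**2 + 10*z/3 - 1/2 splits as (z - a)(z - a') with a = -5/3 + (1/6)*sqrt(118), a' = -5/3 - (1/6)*sqrt(118). At the order-2 pole a set g(z) = (z - a)^2*f(z) = [-17/8] / (z - a')^2.
Order-2 pole: residue = g'(a); g'(-5/3 + (1/6)*sqrt(118)) = (459/55696)*sqrt(118), so the residue is (459/55696)*sqrt(118).
List the singular points by increasing real part (a conjugate pair: the negative imaginary part first).


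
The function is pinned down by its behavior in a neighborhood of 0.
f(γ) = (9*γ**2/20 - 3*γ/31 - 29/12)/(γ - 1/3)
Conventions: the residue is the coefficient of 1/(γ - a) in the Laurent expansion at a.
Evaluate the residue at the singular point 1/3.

At the order-1 pole 1/3 set g(γ) = (γ - (1/3))*f(γ) = 9*γ**2/20 - 3*γ/31 - 29/12.
Simple pole: residue = g(a) at a = 1/3, which is -2231/930.

The residue is -2231/930.


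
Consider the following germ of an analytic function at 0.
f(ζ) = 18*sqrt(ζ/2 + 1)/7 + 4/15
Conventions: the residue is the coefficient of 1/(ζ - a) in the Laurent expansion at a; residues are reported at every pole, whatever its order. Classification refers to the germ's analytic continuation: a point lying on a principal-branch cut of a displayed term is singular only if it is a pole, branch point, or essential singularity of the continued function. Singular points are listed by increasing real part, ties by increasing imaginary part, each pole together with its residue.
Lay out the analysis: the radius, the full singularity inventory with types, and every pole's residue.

Radius of convergence at 0: 2.
At -2: an algebraic (square-root) branch point.

Branch term (18/7)*sqrt(1 - ζ/(-2)): its argument vanishes at ζ = -2, a square-root branch point, modulus 2.
The radius of convergence is the smallest modulus among the singular points: 2.


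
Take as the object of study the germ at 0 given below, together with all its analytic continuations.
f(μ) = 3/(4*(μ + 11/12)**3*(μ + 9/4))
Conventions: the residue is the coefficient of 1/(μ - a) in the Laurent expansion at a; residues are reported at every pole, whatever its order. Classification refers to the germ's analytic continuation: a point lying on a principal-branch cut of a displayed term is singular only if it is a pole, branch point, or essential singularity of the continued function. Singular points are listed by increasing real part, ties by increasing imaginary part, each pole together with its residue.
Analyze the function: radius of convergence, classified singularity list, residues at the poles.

Radius of convergence at 0: 11/12.
At -9/4: a pole of order 1; residue -81/256.
At -11/12: a pole of order 3; residue 81/256.

Denominator factor (μ + 9/4): pole of order 1 at -9/4, modulus 9/4.
Denominator factor (μ + 11/12)^3: pole of order 3 at -11/12, modulus 11/12.
The radius of convergence is the smallest modulus among the singular points: 11/12.
At the order-1 pole -9/4 set g(μ) = (μ - (-9/4))*f(μ) = 3/(4*(μ + 11/12)**3).
Simple pole: residue = g(a) at a = -9/4, which is -81/256.
At the order-3 pole -11/12 set g(μ) = (μ - (-11/12))^3*f(μ) = 3/(4*(μ + 9/4)).
Order-3 pole: residue = g''(a)/2; g''(-11/12) = 81/128, so the residue is 81/256.
List the singular points by increasing real part (a conjugate pair: the negative imaginary part first).


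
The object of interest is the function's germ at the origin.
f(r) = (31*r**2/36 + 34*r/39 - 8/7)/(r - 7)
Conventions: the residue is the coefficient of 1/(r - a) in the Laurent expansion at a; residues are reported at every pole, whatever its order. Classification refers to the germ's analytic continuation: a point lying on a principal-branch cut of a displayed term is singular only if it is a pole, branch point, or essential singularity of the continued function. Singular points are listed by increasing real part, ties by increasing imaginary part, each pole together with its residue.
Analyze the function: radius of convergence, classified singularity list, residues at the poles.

Denominator factor (r - 7): pole of order 1 at 7, modulus 7.
The radius of convergence is the smallest modulus among the singular points: 7.
At the order-1 pole 7 set g(r) = (r - (7))*f(r) = 31*r**2/36 + 34*r/39 - 8/7.
Simple pole: residue = g(a) at a = 7, which is 154477/3276.

Radius of convergence at 0: 7.
At 7: a pole of order 1; residue 154477/3276.


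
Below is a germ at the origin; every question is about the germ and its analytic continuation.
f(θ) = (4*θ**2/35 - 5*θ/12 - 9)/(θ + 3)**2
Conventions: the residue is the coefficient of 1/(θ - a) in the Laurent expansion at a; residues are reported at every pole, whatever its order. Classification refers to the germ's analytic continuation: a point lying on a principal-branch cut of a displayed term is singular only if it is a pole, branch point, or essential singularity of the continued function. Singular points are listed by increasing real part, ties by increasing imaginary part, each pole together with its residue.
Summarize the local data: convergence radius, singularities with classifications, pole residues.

Denominator factor (θ + 3)^2: pole of order 2 at -3, modulus 3.
The radius of convergence is the smallest modulus among the singular points: 3.
At the order-2 pole -3 set g(θ) = (θ - (-3))^2*f(θ) = 4*θ**2/35 - 5*θ/12 - 9.
Order-2 pole: residue = g'(a); g'(-3) = -463/420, so the residue is -463/420.

Radius of convergence at 0: 3.
At -3: a pole of order 2; residue -463/420.


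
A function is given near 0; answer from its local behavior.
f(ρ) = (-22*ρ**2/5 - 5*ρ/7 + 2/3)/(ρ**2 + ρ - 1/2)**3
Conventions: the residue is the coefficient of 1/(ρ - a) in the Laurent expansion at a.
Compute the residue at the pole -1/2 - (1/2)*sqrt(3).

The factor ρ**2 + ρ - 1/2 splits as (ρ - a)(ρ - a') with a = -1/2 - (1/2)*sqrt(3), a' = -1/2 + (1/2)*sqrt(3). At the order-3 pole a set g(ρ) = (ρ - a)^3*f(ρ) = [-22*ρ**2/5 - 5*ρ/7 + 2/3] / (ρ - a')^3.
Order-3 pole: residue = g''(a)/2; g''(-1/2 - (1/2)*sqrt(3)) = -(86/189)*sqrt(3), so the residue is -(43/189)*sqrt(3).

The residue is -(43/189)*sqrt(3).


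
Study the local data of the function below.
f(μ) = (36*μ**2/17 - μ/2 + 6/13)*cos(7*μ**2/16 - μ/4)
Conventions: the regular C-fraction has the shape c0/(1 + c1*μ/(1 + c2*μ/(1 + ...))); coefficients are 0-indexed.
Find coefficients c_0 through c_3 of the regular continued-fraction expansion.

Taylor coefficients (expand at 0): a_0 = 6/13, a_1 = -1/2, a_2 = 7437/3536, a_3 = 55/832.
c0 = a_0 = 6/13. Peel one level at a time: if S = 1 + c*μ/S' with S'(0) = 1, then c is the μ-coefficient of S and S' = c*μ/(S - 1).
S_1 = c0/f = 1 + (13/12)*μ + (-16565/4896)*μ^2 + ...; c1 = 13/12.
S_2 = c1*μ/(S_1 - 1) = 1 + (16565/5304)*μ + (55722239/3125824)*μ^2 + ...; c2 = 16565/5304.
S_3 = c2*μ/(S_2 - 1) = 1 + (-167166717/29286920)*μ + ...; c3 = -167166717/29286920.

The regular C-fraction coefficients are [6/13, 13/12, 16565/5304, -167166717/29286920].


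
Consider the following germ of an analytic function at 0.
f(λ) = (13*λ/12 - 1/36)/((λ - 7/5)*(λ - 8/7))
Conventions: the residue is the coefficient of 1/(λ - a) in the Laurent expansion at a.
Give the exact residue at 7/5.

The residue is 469/81.

At the order-1 pole 7/5 set g(λ) = (λ - (7/5))*f(λ) = (13*λ/12 - 1/36)/(λ - 8/7).
Simple pole: residue = g(a) at a = 7/5, which is 469/81.


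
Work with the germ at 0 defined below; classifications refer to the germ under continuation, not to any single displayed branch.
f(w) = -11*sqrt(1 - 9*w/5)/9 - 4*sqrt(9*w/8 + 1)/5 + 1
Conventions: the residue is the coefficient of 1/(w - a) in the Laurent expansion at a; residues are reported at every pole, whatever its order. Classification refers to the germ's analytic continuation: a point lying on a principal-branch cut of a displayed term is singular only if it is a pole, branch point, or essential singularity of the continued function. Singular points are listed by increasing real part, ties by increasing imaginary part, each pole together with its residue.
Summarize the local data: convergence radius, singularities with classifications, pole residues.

Radius of convergence at 0: 5/9.
At -8/9: an algebraic (square-root) branch point.
At 5/9: an algebraic (square-root) branch point.

Branch term (-4/5)*sqrt(1 - w/(-8/9)): its argument vanishes at w = -8/9, a square-root branch point, modulus 8/9.
Branch term (-11/9)*sqrt(1 - w/(5/9)): its argument vanishes at w = 5/9, a square-root branch point, modulus 5/9.
The radius of convergence is the smallest modulus among the singular points: 5/9.
List the singular points by increasing real part (a conjugate pair: the negative imaginary part first).


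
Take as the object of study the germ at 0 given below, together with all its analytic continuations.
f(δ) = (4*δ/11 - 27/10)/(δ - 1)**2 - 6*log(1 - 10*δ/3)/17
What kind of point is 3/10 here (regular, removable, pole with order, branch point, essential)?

The term (-6/17)*log(1 - δ/(3/10)) has argument 1 - 3/10/(3/10) = 0 at 3/10: a logarithmic (infinitely-sheeted) branch point; the remaining terms are analytic or single-valued there.

The point is a logarithmic branch point.


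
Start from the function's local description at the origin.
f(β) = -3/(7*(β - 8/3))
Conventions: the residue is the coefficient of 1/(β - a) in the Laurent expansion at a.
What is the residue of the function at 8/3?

The residue is -3/7.

At the order-1 pole 8/3 set g(β) = (β - (8/3))*f(β) = -3/7.
Simple pole: residue = g(a) at a = 8/3, which is -3/7.


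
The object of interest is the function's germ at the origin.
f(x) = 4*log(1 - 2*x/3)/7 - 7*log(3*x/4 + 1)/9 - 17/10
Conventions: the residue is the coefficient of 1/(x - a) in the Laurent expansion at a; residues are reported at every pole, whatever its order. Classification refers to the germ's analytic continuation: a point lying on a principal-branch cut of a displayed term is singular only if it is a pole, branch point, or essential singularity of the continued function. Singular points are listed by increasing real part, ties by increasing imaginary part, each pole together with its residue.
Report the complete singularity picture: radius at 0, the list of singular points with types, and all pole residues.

Radius of convergence at 0: 4/3.
At -4/3: a logarithmic branch point.
At 3/2: a logarithmic branch point.

Branch term (-7/9)*log(1 - x/(-4/3)): its argument vanishes at x = -4/3, a logarithmic branch point, modulus 4/3.
Branch term (4/7)*log(1 - x/(3/2)): its argument vanishes at x = 3/2, a logarithmic branch point, modulus 3/2.
The radius of convergence is the smallest modulus among the singular points: 4/3.
List the singular points by increasing real part (a conjugate pair: the negative imaginary part first).


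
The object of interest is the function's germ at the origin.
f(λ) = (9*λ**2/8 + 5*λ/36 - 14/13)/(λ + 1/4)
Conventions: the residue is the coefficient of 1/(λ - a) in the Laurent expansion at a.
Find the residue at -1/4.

At the order-1 pole -1/4 set g(λ) = (λ - (-1/4))*f(λ) = 9*λ**2/8 + 5*λ/36 - 14/13.
Simple pole: residue = g(a) at a = -1/4, which is -15595/14976.

The residue is -15595/14976.


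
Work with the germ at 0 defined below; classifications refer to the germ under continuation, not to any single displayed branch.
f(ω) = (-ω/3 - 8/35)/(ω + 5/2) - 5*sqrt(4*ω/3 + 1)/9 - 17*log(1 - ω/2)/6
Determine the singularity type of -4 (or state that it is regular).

The point is a regular point.

Denominator factors: ω + 5/2 = -3/2 at ω = -4 — none vanishes.
Branch term log(1 - ω/(2)): argument at -4 is 3, nonzero, so -4 is not its branch point (a point on a principal cut is still regular for the continued germ).
Branch term sqrt(1 - ω/(-3/4)): argument at -4 is -13/3, nonzero, so -4 is not its branch point (a point on a principal cut is still regular for the continued germ).
So the germ continues analytically to -4.


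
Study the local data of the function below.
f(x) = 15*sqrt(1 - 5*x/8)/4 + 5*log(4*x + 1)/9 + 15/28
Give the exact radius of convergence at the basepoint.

The radius of convergence is 1/4.

Branch term (5/9)*log(1 - x/(-1/4)): its argument vanishes at x = -1/4, a logarithmic branch point, modulus 1/4.
Branch term (15/4)*sqrt(1 - x/(8/5)): its argument vanishes at x = 8/5, a square-root branch point, modulus 8/5.
The radius of convergence is the smallest modulus among the singular points: 1/4.


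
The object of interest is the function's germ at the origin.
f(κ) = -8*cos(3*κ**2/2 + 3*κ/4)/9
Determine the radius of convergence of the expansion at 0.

The factor cos(3*κ**2/2 + 3*κ/4) is entire and contributes no finite singular point.
The polynomial part has no poles.
No finite singular points: the Taylor series at 0 converges everywhere.

The radius of convergence is infinite.


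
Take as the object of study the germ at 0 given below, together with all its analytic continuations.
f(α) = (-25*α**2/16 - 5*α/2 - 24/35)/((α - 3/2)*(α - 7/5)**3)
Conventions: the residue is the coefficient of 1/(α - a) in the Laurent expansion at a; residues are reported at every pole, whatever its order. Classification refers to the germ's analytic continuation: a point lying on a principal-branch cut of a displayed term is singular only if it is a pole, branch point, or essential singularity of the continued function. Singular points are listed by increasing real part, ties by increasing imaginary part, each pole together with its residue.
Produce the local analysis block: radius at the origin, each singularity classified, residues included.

Radius of convergence at 0: 7/5.
At 7/5: a pole of order 3; residue 445275/56.
At 3/2: a pole of order 1; residue -445275/56.

Denominator factor (α - 3/2): pole of order 1 at 3/2, modulus 3/2.
Denominator factor (α - 7/5)^3: pole of order 3 at 7/5, modulus 7/5.
The radius of convergence is the smallest modulus among the singular points: 7/5.
At the order-3 pole 7/5 set g(α) = (α - (7/5))^3*f(α) = (-25*α**2/16 - 5*α/2 - 24/35)/(α - 3/2).
Order-3 pole: residue = g''(a)/2; g''(7/5) = 445275/28, so the residue is 445275/56.
At the order-1 pole 3/2 set g(α) = (α - (3/2))*f(α) = (-25*α**2/16 - 5*α/2 - 24/35)/(α - 7/5)**3.
Simple pole: residue = g(a) at a = 3/2, which is -445275/56.
List the singular points by increasing real part (a conjugate pair: the negative imaginary part first).


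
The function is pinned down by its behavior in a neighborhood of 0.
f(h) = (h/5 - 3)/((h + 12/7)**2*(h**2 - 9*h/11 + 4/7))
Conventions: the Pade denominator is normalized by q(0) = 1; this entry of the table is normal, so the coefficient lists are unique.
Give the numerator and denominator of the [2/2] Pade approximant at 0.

The Pade approximant has numerator coefficients [-343/192, 3205427267/1099353600, -60552060317/7329024000]; denominator coefficients [1, -115299289/62983800, 404757479/75580560].

Taylor coefficients needed (expand at 0): a_0 = -343/192, a_1 = -44933/126720, a_2 = 1097257/1672704, a_3 = 684417055/220796928, a_4 = 629975318791/291451944960.
Write the denominator as Q(h) = 1 + q1*h + q2*h^2. Requiring Q*f - P = O(h^5) with deg P <= 2 kills the coefficients of h^3..h^4 in Q*f:
  h^3: a_3 + q1*a_2 + q2*a_1 = 0, i.e. 684417055/220796928 + (1097257/1672704)*q1 + (-44933/126720)*q2 = 0.
  h^4: a_4 + q1*a_3 + q2*a_2 = 0, i.e. 629975318791/291451944960 + (684417055/220796928)*q1 + (1097257/1672704)*q2 = 0.
Solving this linear system: q1 = -115299289/62983800, q2 = 404757479/75580560.
The numerator is Q*f truncated at degree 2: P0 = a_0 = -343/192; P1 = a_1 + q1*a_0 = 3205427267/1099353600; P2 = a_2 + q1*a_1 + q2*a_0 = -60552060317/7329024000.


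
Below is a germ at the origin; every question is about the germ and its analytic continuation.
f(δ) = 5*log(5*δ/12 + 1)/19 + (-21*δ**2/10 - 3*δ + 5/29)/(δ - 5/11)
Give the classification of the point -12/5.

The point is a logarithmic branch point.

The term (5/19)*log(1 - δ/(-12/5)) has argument 1 - -12/5/(-12/5) = 0 at -12/5: a logarithmic (infinitely-sheeted) branch point; the remaining terms are analytic or single-valued there.


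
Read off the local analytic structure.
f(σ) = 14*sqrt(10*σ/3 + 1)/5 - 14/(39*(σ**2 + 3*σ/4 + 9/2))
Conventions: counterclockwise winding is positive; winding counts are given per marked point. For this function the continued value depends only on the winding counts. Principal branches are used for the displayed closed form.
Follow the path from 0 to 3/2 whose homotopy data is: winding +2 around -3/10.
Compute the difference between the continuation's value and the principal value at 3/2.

The rational part is single-valued and drops out of the difference; each branch term changes only by its own monodromy.
(14/5)*sqrt(1 - σ/(-3/10)): winding +2 is even, the square root returns to the same sheet, contribution 0.
Summing the contributions at σ = 3/2 gives 0.

Continued minus principal equals 0.


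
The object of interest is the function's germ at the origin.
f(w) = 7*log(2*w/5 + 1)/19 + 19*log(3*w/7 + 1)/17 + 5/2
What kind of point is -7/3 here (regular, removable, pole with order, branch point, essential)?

The term (19/17)*log(1 - w/(-7/3)) has argument 1 - -7/3/(-7/3) = 0 at -7/3: a logarithmic (infinitely-sheeted) branch point; the remaining terms are analytic or single-valued there.

The point is a logarithmic branch point.


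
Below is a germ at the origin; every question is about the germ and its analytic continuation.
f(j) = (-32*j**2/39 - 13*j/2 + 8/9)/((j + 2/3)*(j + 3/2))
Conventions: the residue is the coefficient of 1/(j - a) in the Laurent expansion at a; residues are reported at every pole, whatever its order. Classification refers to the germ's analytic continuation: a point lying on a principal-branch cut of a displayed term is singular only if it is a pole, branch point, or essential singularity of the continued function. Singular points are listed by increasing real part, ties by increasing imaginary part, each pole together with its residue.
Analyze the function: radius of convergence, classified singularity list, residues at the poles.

Radius of convergence at 0: 2/3.
At -3/2: a pole of order 1; residue -823/78.
At -2/3: a pole of order 1; residue 682/117.

Denominator factor (j + 2/3): pole of order 1 at -2/3, modulus 2/3.
Denominator factor (j + 3/2): pole of order 1 at -3/2, modulus 3/2.
The radius of convergence is the smallest modulus among the singular points: 2/3.
At the order-1 pole -3/2 set g(j) = (j - (-3/2))*f(j) = (-32*j**2/39 - 13*j/2 + 8/9)/(j + 2/3).
Simple pole: residue = g(a) at a = -3/2, which is -823/78.
At the order-1 pole -2/3 set g(j) = (j - (-2/3))*f(j) = (-32*j**2/39 - 13*j/2 + 8/9)/(j + 3/2).
Simple pole: residue = g(a) at a = -2/3, which is 682/117.
List the singular points by increasing real part (a conjugate pair: the negative imaginary part first).


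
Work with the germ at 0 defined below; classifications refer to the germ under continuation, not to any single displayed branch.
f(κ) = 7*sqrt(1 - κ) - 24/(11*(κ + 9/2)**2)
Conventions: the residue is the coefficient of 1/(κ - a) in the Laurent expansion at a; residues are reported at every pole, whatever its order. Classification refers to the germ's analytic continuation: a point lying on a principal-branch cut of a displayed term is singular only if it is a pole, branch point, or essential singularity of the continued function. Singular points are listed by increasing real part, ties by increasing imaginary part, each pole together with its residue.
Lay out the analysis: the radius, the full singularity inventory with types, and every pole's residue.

Radius of convergence at 0: 1.
At -9/2: a pole of order 2; residue 0.
At 1: an algebraic (square-root) branch point.

Denominator factor (κ + 9/2)^2: pole of order 2 at -9/2, modulus 9/2.
Branch term (7)*sqrt(1 - κ/(1)): its argument vanishes at κ = 1, a square-root branch point, modulus 1.
The radius of convergence is the smallest modulus among the singular points: 1.
The branch term is analytic at -9/2 and contributes nothing to the residue; only the rational part matters.
At the order-2 pole -9/2 set g(κ) = (κ - (-9/2))^2*(rational part) = -24/11.
Order-2 pole: residue = g'(a); g'(-9/2) = 0, so the residue is 0.
List the singular points by increasing real part (a conjugate pair: the negative imaginary part first).


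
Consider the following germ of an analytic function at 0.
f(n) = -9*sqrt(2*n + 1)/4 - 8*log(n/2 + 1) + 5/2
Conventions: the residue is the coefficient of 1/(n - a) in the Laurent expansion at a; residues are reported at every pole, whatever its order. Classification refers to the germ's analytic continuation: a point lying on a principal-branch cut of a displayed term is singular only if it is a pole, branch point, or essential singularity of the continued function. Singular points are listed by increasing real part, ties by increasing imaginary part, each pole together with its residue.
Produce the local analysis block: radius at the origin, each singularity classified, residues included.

Branch term (-9/4)*sqrt(1 - n/(-1/2)): its argument vanishes at n = -1/2, a square-root branch point, modulus 1/2.
Branch term (-8)*log(1 - n/(-2)): its argument vanishes at n = -2, a logarithmic branch point, modulus 2.
The radius of convergence is the smallest modulus among the singular points: 1/2.
List the singular points by increasing real part (a conjugate pair: the negative imaginary part first).

Radius of convergence at 0: 1/2.
At -2: a logarithmic branch point.
At -1/2: an algebraic (square-root) branch point.
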